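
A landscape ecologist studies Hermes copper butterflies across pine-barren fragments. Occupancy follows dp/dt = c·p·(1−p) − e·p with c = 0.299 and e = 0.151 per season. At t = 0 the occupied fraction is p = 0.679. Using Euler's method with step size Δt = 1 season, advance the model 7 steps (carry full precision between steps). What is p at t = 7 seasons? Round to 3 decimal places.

0.541

Update rule: p ← p + [c·p·(1−p) − e·p]·Δt with Δt = 1.
  1  |  dp/dt·Δt = -0.037359  |  p_1 = 0.641641
  2  |  dp/dt·Δt = -0.028136  |  p_2 = 0.613504
  3  |  dp/dt·Δt = -0.021741  |  p_3 = 0.591763
  4  |  dp/dt·Δt = -0.017124  |  p_4 = 0.574639
  5  |  dp/dt·Δt = -0.013686  |  p_5 = 0.560953
  6  |  dp/dt·Δt = -0.011065  |  p_6 = 0.549888
  7  |  dp/dt·Δt = -0.009027  |  p_7 = 0.540861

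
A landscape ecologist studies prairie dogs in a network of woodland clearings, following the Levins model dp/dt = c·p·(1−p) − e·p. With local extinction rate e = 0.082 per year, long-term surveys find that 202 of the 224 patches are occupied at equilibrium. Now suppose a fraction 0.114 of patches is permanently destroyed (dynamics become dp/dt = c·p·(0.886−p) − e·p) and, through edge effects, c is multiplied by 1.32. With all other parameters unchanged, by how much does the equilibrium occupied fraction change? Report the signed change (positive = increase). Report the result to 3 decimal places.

Observed p* = 202/224 = 0.90179.
Balance c(1−p*) = e gives c = e/(1 − 0.90179) = 0.082/0.09821 = 0.83495.
New p* = 0.886 − e/c = 0.886 − 0.08200/1.10213 = 0.81160.
Δp* = 0.81160 − 0.90179 = -0.09019.

-0.090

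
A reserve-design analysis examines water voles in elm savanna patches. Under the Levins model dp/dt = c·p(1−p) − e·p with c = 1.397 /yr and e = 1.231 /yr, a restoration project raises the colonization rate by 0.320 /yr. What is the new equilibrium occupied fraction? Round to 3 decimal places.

0.283

Before: p* = 1 − 1.231/1.397 = 0.1188.
After the change, c = 1.717, e = 1.231, so p* = 1 − 1.231/1.717 = 0.2831.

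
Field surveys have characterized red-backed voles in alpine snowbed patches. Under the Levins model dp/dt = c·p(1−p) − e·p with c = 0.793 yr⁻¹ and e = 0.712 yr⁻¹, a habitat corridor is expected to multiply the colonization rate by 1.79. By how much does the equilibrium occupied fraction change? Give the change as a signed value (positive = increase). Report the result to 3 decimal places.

Before: p* = 1 − 0.712/0.793 = 0.1021.
After the change, c = 1.41947, e = 0.712, so p* = 1 − 0.712/1.41947 = 0.4984.
Δp* = 0.4984 − 0.1021 = +0.3963.

0.396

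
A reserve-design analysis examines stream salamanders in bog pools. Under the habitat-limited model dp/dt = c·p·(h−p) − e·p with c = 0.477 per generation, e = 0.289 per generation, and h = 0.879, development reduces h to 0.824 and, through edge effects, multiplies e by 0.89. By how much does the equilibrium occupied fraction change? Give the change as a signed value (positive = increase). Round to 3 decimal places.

Before: p* = h − e/c = 0.879 − 0.289/0.477 = 0.879 − 0.6059 = 0.2731.
After: c = 0.477, e = 0.25721, h = 0.824; p* = 0.824 − 0.25721/0.477 = 0.2848.
Δp* = 0.2848 − 0.2731 = +0.0116.

0.012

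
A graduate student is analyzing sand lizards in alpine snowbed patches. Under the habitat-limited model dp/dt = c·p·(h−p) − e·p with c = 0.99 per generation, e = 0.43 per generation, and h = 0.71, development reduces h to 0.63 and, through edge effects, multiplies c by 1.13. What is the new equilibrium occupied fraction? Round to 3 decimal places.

Before: p* = h − e/c = 0.71 − 0.43/0.99 = 0.71 − 0.4343 = 0.2757.
After: c = 1.1187, e = 0.43, h = 0.63; p* = 0.63 − 0.43/1.1187 = 0.2456.

0.246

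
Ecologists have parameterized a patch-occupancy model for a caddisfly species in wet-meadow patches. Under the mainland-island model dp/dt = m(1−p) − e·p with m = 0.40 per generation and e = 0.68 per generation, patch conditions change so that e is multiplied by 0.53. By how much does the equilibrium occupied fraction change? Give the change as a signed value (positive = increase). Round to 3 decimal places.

0.156

Before: p* = 0.40/(0.40+0.68) = 0.3704.
After: m = 0.4, e = 0.3604; p* = 0.4/0.7604 = 0.5260.
Δp* = 0.5260 − 0.3704 = +0.1557.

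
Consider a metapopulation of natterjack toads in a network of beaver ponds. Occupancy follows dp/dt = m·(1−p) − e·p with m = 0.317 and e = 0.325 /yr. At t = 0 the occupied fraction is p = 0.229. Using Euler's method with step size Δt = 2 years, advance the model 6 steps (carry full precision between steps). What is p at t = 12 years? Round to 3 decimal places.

Update rule: p ← p + [m·(1−p) − e·p]·Δt with Δt = 2.
p: 0.22900 → 0.56896  (Δp = +0.33996)
p: 0.56896 → 0.47241  (Δp = -0.09655)
p: 0.47241 → 0.49983  (Δp = +0.02742)
p: 0.49983 → 0.49205  (Δp = -0.00779)
p: 0.49205 → 0.49426  (Δp = +0.00221)
p: 0.49426 → 0.49363  (Δp = -0.00063)

0.494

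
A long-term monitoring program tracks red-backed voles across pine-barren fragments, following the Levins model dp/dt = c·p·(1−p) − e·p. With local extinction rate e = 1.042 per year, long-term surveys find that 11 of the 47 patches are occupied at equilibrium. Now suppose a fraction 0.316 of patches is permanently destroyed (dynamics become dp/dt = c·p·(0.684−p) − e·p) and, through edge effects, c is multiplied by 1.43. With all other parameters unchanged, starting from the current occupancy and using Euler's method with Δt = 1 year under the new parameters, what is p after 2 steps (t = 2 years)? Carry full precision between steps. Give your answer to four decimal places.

Observed p* = 11/47 = 0.23404.
Balance c(1−p*) = e gives c = e/(1 − 0.23404) = 1.042/0.76596 = 1.36039.
Starting from p₀ = 0.23404; update p ← p + (dp/dt)·Δt with the new parameters.
  1  |  dp/dt·Δt = -0.039008  |  p_1 = 0.195034
  2  |  dp/dt·Δt = -0.017707  |  p_2 = 0.177327

0.1773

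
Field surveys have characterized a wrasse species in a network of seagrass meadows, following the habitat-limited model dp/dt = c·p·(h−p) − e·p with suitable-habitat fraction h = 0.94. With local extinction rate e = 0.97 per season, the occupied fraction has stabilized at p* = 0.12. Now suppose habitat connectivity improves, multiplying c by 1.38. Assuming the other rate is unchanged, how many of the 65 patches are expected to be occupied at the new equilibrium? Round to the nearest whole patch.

Balance c(h−p*) = e gives c = e/(0.94 − 0.12000) = 0.97/0.82000 = 1.18293.
New p* = 0.94 − e/c = 0.94 − 0.97000/1.63244 = 0.34580.
Expected occupied = 65 × 0.34580 = 22.48 ≈ 22.

22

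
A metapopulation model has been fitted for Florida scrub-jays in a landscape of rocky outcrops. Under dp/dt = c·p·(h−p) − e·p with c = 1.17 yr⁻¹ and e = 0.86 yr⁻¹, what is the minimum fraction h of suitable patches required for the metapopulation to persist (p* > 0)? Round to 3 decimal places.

p* = h − e/c is positive only when h > e/c.
h_min = e/c = 0.86/1.17 = 0.7350.

0.735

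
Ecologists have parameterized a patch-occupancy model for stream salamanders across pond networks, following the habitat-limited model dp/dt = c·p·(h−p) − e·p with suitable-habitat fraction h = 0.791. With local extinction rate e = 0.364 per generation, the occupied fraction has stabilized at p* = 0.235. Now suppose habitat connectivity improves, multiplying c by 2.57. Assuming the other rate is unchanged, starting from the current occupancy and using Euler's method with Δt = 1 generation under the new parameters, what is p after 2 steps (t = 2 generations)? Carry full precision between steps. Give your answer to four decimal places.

0.4969

Balance c(h−p*) = e gives c = e/(0.791 − 0.23500) = 0.364/0.55600 = 0.65468.
Starting from p₀ = 0.23500; update p ← p + (dp/dt)·Δt with the new parameters.
t = 1: p = 0.23500 + (+0.13430) = 0.36930
t = 2: p = 0.36930 + (+0.12760) = 0.49690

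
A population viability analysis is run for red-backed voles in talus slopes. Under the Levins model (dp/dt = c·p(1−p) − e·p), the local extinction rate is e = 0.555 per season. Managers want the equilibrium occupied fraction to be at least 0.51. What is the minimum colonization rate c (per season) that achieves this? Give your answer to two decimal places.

p* = 1 − e/c ≥ 0.51 requires e/c ≤ 0.4900, i.e. c ≥ e/0.4900.
c_min = 0.555/0.4900 = 1.1327.

1.13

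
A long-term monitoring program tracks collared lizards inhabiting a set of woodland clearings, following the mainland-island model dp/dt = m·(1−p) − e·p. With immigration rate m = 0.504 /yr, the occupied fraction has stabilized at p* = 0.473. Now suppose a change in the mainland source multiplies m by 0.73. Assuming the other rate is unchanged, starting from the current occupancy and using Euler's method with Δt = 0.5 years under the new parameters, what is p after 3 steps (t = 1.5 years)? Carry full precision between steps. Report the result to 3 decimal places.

Balance m(1−p*) = e·p* gives e = m(1−p*)/p* = 0.504×0.52700/0.47300 = 0.56154.
Starting from p₀ = 0.47300; update p ← p + (dp/dt)·Δt with the new parameters.
p: 0.47300 → 0.43714  (Δp = -0.03586)
p: 0.43714 → 0.41795  (Δp = -0.01919)
p: 0.41795 → 0.40768  (Δp = -0.01027)

0.408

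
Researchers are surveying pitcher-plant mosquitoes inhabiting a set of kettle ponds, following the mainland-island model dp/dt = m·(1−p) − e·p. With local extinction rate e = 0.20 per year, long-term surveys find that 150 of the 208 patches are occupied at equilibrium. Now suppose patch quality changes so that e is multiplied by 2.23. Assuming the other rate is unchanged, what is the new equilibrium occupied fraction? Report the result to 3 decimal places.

0.537

Observed p* = 150/208 = 0.72115.
Balance m(1−p*) = e·p* gives m = e·p*/(1−p*) = 0.20×0.72115/0.27885 = 0.51723.
New p* = m/(m+e) = 0.51723/(0.51723+0.44600) = 0.53697.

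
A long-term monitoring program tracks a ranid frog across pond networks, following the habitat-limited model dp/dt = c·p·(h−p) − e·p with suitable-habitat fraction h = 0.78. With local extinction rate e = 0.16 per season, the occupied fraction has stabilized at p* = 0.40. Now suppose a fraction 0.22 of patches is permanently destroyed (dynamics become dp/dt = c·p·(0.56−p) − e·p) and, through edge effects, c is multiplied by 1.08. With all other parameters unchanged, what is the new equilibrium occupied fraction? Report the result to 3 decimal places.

Balance c(h−p*) = e gives c = e/(0.78 − 0.40000) = 0.16/0.38000 = 0.42105.
New p* = 0.56 − e/c = 0.56 − 0.16000/0.45473 = 0.20814.

0.208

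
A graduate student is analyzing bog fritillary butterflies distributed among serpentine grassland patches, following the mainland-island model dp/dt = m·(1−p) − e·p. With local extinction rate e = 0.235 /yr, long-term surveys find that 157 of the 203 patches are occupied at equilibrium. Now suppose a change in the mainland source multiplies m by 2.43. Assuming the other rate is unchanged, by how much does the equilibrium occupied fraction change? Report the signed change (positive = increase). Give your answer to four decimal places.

Observed p* = 157/203 = 0.77340.
Balance m(1−p*) = e·p* gives m = e·p*/(1−p*) = 0.235×0.77340/0.22660 = 0.80207.
New p* = m/(m+e) = 1.94903/(1.94903+0.23500) = 0.89240.
Δp* = 0.89240 − 0.77340 = +0.11900.

0.1190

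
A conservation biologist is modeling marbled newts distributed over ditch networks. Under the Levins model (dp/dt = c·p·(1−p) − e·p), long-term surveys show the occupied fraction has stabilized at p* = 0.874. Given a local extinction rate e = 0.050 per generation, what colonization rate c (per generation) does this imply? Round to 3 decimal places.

At equilibrium c(1−p*) = e, so c = e/(1−p*).
c = 0.050/(1 − 0.874) = 0.050/0.1260 = 0.3968.

0.397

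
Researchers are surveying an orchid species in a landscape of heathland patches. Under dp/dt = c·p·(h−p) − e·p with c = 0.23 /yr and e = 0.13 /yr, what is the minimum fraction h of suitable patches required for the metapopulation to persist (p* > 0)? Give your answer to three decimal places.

0.565

p* = h − e/c is positive only when h > e/c.
h_min = e/c = 0.13/0.23 = 0.5652.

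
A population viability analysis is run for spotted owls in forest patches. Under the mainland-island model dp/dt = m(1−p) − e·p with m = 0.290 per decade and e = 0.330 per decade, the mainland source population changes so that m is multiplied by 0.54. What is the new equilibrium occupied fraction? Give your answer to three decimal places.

0.322

Before: p* = 0.290/(0.290+0.330) = 0.4677.
After: m = 0.1566, e = 0.33; p* = 0.1566/0.4866 = 0.3218.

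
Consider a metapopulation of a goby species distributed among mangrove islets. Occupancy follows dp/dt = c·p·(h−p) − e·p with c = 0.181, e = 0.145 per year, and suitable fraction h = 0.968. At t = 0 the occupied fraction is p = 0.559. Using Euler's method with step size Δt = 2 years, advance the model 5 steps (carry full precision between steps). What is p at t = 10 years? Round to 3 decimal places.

0.331

Update rule: p ← p + [c·p·(h−p) − e·p]·Δt with Δt = 2.
step 1: Δp = -0.07935, p = 0.47965
step 2: Δp = -0.05431, p = 0.42535
step 3: Δp = -0.03980, p = 0.38555
step 4: Δp = -0.03052, p = 0.35503
step 5: Δp = -0.02418, p = 0.33085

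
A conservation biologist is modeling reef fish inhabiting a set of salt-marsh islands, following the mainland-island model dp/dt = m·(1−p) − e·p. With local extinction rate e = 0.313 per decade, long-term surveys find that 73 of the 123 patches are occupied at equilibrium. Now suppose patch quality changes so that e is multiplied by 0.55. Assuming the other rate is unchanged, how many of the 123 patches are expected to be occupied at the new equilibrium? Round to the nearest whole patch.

89

Observed p* = 73/123 = 0.59350.
Balance m(1−p*) = e·p* gives m = e·p*/(1−p*) = 0.313×0.59350/0.40650 = 0.45699.
New p* = m/(m+e) = 0.45699/(0.45699+0.17215) = 0.72637.
Expected occupied = 123 × 0.72637 = 89.34 ≈ 89.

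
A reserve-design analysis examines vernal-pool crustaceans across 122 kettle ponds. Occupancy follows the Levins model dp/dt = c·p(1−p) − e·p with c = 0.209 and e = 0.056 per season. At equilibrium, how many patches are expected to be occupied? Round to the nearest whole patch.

89

p* = 1 − e/c = 1 − 0.056/0.209 = 0.7321.
Expected occupied patches = N × p* = 122 × 0.7321 = 89.31 ≈ 89.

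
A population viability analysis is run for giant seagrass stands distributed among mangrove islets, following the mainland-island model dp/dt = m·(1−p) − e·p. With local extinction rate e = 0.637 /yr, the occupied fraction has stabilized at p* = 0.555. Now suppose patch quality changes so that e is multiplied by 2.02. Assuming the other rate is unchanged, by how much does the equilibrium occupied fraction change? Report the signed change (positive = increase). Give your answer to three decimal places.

Balance m(1−p*) = e·p* gives m = e·p*/(1−p*) = 0.637×0.55500/0.44500 = 0.79446.
New p* = m/(m+e) = 0.79446/(0.79446+1.28674) = 0.38173.
Δp* = 0.38173 − 0.55500 = -0.17327.

-0.173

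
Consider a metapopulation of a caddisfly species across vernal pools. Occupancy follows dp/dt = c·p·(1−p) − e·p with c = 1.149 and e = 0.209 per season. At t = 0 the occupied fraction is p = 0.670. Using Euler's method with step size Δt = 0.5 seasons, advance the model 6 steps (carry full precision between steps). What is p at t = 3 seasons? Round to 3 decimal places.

0.813

Update rule: p ← p + [c·p·(1−p) − e·p]·Δt with Δt = 0.5.
t = 0.5: p = 0.67000 + (+0.05701) = 0.72701
t = 1: p = 0.72701 + (+0.03805) = 0.76505
t = 1.5: p = 0.76505 + (+0.02332) = 0.78837
t = 2: p = 0.78837 + (+0.01347) = 0.80184
t = 2.5: p = 0.80184 + (+0.00749) = 0.80933
t = 3: p = 0.80933 + (+0.00408) = 0.81341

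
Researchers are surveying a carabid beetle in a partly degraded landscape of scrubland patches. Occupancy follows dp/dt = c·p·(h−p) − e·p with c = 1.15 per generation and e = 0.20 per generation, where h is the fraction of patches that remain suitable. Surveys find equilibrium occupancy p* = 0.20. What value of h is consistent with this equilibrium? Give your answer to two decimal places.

0.37

At equilibrium c(h−p*) = e, so h = p* + e/c.
h = 0.20 + 0.20/1.15 = 0.20 + 0.1739 = 0.3739.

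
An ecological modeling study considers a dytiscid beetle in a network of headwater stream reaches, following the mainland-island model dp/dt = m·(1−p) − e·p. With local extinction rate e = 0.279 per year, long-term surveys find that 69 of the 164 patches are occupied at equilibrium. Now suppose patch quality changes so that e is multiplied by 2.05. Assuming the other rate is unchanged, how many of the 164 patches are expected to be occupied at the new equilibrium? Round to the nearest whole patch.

Observed p* = 69/164 = 0.42073.
Balance m(1−p*) = e·p* gives m = e·p*/(1−p*) = 0.279×0.42073/0.57927 = 0.20264.
New p* = m/(m+e) = 0.20264/(0.20264+0.57195) = 0.26161.
Expected occupied = 164 × 0.26161 = 42.90 ≈ 43.

43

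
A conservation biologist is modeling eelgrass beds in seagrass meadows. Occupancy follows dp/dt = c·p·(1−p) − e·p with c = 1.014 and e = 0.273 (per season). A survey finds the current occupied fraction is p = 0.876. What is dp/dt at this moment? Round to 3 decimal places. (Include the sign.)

-0.129

Colonization term: c·p·(1−p) = 1.014×0.876×0.1240 = 0.11014.
Extinction term: e·p = 0.23915.
dp/dt = 0.11014 − 0.23915 = -0.12900.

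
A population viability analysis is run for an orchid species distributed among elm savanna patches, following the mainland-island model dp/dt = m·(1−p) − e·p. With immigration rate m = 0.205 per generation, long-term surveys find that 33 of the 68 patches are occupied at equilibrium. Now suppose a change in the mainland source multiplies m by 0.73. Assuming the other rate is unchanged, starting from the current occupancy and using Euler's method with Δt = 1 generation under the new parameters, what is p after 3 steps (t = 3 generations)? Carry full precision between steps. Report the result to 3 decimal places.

0.427

Observed p* = 33/68 = 0.48529.
Balance m(1−p*) = e·p* gives e = m(1−p*)/p* = 0.205×0.51471/0.48529 = 0.21742.
Starting from p₀ = 0.48529; update p ← p + (dp/dt)·Δt with the new parameters.
  1  |  dp/dt·Δt = -0.028489  |  p_1 = 0.456805
  2  |  dp/dt·Δt = -0.018031  |  p_2 = 0.438774
  3  |  dp/dt·Δt = -0.011413  |  p_3 = 0.427361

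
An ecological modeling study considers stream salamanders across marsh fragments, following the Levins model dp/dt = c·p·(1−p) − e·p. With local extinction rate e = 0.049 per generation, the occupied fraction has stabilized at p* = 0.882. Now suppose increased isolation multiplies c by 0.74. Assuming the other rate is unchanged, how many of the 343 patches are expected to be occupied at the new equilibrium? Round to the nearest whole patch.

288

Balance c(1−p*) = e gives c = e/(1 − 0.88200) = 0.049/0.11800 = 0.41525.
New p* = 1 − e/c = 1 − 0.04900/0.30728 = 0.84054.
Expected occupied = 343 × 0.84054 = 288.31 ≈ 288.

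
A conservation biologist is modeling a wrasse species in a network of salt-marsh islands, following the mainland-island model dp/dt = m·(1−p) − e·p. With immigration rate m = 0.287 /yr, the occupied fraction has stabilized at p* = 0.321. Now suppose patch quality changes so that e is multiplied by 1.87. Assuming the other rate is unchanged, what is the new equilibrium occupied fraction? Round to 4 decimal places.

0.2018

Balance m(1−p*) = e·p* gives e = m(1−p*)/p* = 0.287×0.67900/0.32100 = 0.60708.
New p* = m/(m+e) = 0.28700/(0.28700+1.13524) = 0.20179.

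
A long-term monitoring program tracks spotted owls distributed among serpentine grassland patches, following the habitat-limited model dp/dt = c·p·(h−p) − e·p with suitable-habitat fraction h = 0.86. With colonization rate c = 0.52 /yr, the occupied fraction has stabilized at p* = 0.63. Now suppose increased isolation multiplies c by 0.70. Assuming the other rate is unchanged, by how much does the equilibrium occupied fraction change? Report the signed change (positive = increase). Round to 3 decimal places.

-0.099

Balance c(h−p*) = e gives e = 0.52×(0.86 − 0.63000) = 0.11960.
New p* = 0.86 − e/c = 0.86 − 0.11960/0.36400 = 0.53143.
Δp* = 0.53143 − 0.63000 = -0.09857.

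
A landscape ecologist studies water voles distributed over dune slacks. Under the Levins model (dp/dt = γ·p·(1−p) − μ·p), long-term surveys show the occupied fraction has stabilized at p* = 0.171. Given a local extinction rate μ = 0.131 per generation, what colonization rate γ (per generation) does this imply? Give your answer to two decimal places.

0.16

At equilibrium γ(1−p*) = μ, so γ = μ/(1−p*).
γ = 0.131/(1 − 0.171) = 0.131/0.8290 = 0.1580.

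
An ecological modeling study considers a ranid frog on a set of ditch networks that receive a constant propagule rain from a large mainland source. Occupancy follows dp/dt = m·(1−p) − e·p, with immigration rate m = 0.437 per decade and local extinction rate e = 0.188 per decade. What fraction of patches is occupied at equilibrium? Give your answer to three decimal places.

Setting dp/dt = 0: m − m·p* = e·p*, so m = (m+e)·p*.
p* = m/(m+e) = 0.437/(0.437+0.188) = 0.437/0.6250 = 0.6992.

0.699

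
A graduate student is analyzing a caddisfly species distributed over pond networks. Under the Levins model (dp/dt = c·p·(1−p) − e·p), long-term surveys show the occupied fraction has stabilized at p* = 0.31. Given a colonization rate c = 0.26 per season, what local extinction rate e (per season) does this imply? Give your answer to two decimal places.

At equilibrium c(1−p*) = e.
e = 0.26 × (1 − 0.31) = 0.26 × 0.6900 = 0.1794.

0.18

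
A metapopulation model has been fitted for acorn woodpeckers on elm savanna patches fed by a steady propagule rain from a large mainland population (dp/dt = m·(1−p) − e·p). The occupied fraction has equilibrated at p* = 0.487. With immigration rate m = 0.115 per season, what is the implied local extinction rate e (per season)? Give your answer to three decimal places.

At equilibrium m(1−p*) = e·p*, so e = m(1−p*)/p*.
e = 0.115 × 0.5130 / 0.487 = 0.1211.

0.121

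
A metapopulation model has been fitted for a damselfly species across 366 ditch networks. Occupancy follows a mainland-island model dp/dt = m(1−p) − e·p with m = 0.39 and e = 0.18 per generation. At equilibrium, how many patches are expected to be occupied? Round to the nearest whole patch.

p* = m/(m+e) = 0.39/0.5700 = 0.6842.
Expected occupied patches = N × p* = 366 × 0.6842 = 250.42 ≈ 250.

250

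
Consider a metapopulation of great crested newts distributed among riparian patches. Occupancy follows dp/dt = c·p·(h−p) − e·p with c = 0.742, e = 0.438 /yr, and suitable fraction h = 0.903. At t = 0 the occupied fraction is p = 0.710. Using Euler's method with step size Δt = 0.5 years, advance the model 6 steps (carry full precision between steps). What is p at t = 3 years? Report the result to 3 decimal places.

0.416

Update rule: p ← p + [c·p·(h−p) − e·p]·Δt with Δt = 0.5.
step 1: Δp = -0.10465, p = 0.60535
step 2: Δp = -0.06572, p = 0.53962
step 3: Δp = -0.04543, p = 0.49419
step 4: Δp = -0.03328, p = 0.46092
step 5: Δp = -0.02535, p = 0.43557
step 6: Δp = -0.01986, p = 0.41572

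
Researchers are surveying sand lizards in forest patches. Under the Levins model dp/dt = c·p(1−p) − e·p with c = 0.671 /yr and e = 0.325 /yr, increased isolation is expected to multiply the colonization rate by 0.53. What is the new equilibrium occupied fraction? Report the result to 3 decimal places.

Before: p* = 1 − 0.325/0.671 = 0.5156.
After the change, c = 0.35563, e = 0.325, so p* = 1 − 0.325/0.35563 = 0.0861.

0.086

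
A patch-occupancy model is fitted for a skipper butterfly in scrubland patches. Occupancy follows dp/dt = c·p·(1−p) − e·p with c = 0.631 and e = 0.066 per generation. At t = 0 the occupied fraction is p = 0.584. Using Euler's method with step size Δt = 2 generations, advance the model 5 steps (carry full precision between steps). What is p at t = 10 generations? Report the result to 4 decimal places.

0.8954

Update rule: p ← p + [c·p·(1−p) − e·p]·Δt with Δt = 2.
  1  |  dp/dt·Δt = +0.229507  |  p_1 = 0.813507
  2  |  dp/dt·Δt = +0.084079  |  p_2 = 0.897586
  3  |  dp/dt·Δt = -0.002472  |  p_3 = 0.895114
  4  |  dp/dt·Δt = +0.000327  |  p_4 = 0.895442
  5  |  dp/dt·Δt = -0.000042  |  p_5 = 0.895399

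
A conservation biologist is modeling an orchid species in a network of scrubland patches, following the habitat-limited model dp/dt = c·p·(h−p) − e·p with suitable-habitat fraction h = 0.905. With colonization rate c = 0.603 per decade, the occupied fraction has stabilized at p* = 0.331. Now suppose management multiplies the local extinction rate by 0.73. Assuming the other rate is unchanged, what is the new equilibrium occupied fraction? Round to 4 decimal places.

Balance c(h−p*) = e gives e = 0.603×(0.905 − 0.33100) = 0.34612.
New p* = 0.905 − e/c = 0.905 − 0.25267/0.60300 = 0.48598.

0.4860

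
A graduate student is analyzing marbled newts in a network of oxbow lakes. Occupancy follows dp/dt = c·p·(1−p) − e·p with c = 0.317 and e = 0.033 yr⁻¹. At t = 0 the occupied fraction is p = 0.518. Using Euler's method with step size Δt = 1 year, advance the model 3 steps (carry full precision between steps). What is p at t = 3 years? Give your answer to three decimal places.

Update rule: p ← p + [c·p·(1−p) − e·p]·Δt with Δt = 1.
t = 1: p = 0.51800 + (+0.06205) = 0.58005
t = 2: p = 0.58005 + (+0.05808) = 0.63813
t = 3: p = 0.63813 + (+0.05214) = 0.69027

0.690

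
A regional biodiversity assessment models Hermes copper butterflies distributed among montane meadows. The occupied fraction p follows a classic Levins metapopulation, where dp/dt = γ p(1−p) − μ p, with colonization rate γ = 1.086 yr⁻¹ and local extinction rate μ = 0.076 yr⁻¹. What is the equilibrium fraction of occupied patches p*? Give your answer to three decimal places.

0.930

Setting dp/dt = 0 and dividing through by p* gives γ·(1−p*) = μ.
So p* = 1 − μ/γ = 1 − 0.076/1.086 = 1 − 0.0700 = 0.9300.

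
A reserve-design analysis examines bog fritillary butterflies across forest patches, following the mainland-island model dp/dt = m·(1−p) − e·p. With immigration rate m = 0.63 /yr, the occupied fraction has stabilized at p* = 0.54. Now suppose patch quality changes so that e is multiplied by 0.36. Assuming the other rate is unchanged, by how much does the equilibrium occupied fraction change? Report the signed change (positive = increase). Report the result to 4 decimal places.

Balance m(1−p*) = e·p* gives e = m(1−p*)/p* = 0.63×0.46000/0.54000 = 0.53667.
New p* = m/(m+e) = 0.63000/(0.63000+0.19320) = 0.76531.
Δp* = 0.76531 − 0.54000 = +0.22531.

0.2253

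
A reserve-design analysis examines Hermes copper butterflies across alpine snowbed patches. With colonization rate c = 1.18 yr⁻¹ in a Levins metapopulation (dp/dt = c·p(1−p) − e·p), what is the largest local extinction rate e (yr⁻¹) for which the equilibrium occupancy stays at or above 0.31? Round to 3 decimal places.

1 − e/c ≥ 0.31 ⇒ e ≤ c(1 − 0.31) = 1.18 × 0.6900.
e_max = 0.8142.

0.814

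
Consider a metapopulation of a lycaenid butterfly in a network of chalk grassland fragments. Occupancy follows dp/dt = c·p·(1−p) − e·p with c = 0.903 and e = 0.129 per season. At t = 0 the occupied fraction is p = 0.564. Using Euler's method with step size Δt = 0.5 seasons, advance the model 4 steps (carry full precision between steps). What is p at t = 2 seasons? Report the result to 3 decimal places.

Update rule: p ← p + [c·p·(1−p) − e·p]·Δt with Δt = 0.5.
step 1: Δp = +0.07465, p = 0.63865
step 2: Δp = +0.06300, p = 0.70165
step 3: Δp = +0.04926, p = 0.75091
step 4: Δp = +0.03602, p = 0.78693

0.787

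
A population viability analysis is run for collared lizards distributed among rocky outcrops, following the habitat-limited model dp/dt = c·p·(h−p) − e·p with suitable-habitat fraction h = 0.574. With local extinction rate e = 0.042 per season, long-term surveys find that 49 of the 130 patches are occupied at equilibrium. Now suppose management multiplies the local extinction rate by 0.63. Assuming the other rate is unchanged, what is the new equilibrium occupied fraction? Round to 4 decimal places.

Observed p* = 49/130 = 0.37692.
Balance c(h−p*) = e gives c = e/(0.574 − 0.37692) = 0.042/0.19708 = 0.21311.
New p* = 0.574 − e/c = 0.574 − 0.02646/0.21311 = 0.44984.

0.4498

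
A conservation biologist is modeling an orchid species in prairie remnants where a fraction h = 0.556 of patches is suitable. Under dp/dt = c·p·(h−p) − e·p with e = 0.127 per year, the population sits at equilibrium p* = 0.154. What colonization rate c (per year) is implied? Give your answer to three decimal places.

0.316

At equilibrium c(h−p*) = e, so c = e/(h−p*).
c = 0.127/(0.556 − 0.154) = 0.127/0.4020 = 0.3159.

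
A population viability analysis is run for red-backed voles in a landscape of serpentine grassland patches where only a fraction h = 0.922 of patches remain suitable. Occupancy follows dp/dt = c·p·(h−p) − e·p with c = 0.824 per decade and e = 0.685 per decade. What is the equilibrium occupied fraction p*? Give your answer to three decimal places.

0.091

Setting dp/dt = 0 and dividing by p* gives c·(h−p*) = e.
So p* = h − e/c = 0.922 − 0.685/0.824 = 0.922 − 0.8313 = 0.0907.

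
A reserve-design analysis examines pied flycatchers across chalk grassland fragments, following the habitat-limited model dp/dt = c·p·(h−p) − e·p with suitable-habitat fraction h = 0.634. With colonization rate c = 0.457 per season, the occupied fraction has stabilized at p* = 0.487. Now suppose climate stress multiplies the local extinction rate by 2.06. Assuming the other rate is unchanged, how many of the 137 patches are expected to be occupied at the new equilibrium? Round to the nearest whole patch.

Balance c(h−p*) = e gives e = 0.457×(0.634 − 0.48700) = 0.06718.
New p* = 0.634 − e/c = 0.634 − 0.13839/0.45700 = 0.33118.
Expected occupied = 137 × 0.33118 = 45.37 ≈ 45.

45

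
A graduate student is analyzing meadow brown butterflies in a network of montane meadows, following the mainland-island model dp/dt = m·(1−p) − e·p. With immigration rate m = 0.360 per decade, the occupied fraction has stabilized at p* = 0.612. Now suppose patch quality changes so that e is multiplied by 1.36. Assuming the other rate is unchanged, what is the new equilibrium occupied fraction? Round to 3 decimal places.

0.537

Balance m(1−p*) = e·p* gives e = m(1−p*)/p* = 0.360×0.38800/0.61200 = 0.22824.
New p* = m/(m+e) = 0.36000/(0.36000+0.31041) = 0.53698.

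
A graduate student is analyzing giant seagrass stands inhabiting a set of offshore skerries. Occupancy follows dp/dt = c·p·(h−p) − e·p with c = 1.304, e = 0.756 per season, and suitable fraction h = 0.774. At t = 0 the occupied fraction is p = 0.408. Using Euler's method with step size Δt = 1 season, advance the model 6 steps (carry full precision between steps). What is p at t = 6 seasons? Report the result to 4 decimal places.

0.2088

Update rule: p ← p + [c·p·(h−p) − e·p]·Δt with Δt = 1.
step 1: Δp = -0.11372, p = 0.29428
step 2: Δp = -0.03839, p = 0.25589
step 3: Δp = -0.02057, p = 0.23532
step 4: Δp = -0.01260, p = 0.22272
step 5: Δp = -0.00827, p = 0.21445
step 6: Δp = -0.00565, p = 0.20880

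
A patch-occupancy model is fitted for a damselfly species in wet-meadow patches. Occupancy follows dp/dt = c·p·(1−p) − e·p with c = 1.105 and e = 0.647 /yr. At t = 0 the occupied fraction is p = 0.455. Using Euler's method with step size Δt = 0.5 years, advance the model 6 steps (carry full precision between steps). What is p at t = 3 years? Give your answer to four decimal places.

Update rule: p ← p + [c·p·(1−p) − e·p]·Δt with Δt = 0.5.
p: 0.45500 → 0.44481  (Δp = -0.01019)
p: 0.44481 → 0.43736  (Δp = -0.00745)
p: 0.43736 → 0.43183  (Δp = -0.00553)
p: 0.43183 → 0.42769  (Δp = -0.00414)
p: 0.42769 → 0.42457  (Δp = -0.00312)
p: 0.42457 → 0.42220  (Δp = -0.00237)

0.4222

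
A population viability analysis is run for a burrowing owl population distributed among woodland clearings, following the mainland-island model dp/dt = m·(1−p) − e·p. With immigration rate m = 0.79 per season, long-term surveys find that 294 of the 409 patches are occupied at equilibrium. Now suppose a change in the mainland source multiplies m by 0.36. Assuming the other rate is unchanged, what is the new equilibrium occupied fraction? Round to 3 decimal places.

Observed p* = 294/409 = 0.71883.
Balance m(1−p*) = e·p* gives e = m(1−p*)/p* = 0.79×0.28117/0.71883 = 0.30901.
New p* = m/(m+e) = 0.28440/(0.28440+0.30901) = 0.47926.

0.479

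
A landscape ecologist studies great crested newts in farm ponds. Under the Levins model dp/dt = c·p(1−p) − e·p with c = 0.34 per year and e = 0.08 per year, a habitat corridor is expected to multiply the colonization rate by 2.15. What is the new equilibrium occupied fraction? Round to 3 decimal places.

Before: p* = 1 − 0.08/0.34 = 0.7647.
After the change, c = 0.731, e = 0.08, so p* = 1 − 0.08/0.731 = 0.8906.

0.891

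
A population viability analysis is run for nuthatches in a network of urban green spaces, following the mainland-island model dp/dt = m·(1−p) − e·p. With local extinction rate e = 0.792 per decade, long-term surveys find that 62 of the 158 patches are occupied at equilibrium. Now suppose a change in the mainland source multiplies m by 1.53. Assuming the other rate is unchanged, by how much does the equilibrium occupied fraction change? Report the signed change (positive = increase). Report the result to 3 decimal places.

0.105

Observed p* = 62/158 = 0.39241.
Balance m(1−p*) = e·p* gives m = e·p*/(1−p*) = 0.792×0.39241/0.60759 = 0.51151.
New p* = m/(m+e) = 0.78261/(0.78261+0.79200) = 0.49702.
Δp* = 0.49702 − 0.39241 = +0.10461.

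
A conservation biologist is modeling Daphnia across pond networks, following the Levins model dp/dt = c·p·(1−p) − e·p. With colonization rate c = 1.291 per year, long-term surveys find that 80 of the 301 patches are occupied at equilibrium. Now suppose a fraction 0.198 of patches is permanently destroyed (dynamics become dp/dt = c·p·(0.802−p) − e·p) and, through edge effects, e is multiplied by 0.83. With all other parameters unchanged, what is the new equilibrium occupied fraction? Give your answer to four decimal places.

Observed p* = 80/301 = 0.26578.
Balance c(1−p*) = e gives e = 1.291×(1 − 0.26578) = 0.94788.
New p* = 0.802 − e/c = 0.802 − 0.78674/1.29100 = 0.19260.

0.1926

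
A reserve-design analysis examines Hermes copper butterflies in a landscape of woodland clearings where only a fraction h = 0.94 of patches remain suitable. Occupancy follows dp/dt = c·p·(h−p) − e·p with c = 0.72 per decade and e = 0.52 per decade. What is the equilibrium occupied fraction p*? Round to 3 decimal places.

0.218

Setting dp/dt = 0 and dividing by p* gives c·(h−p*) = e.
So p* = h − e/c = 0.94 − 0.52/0.72 = 0.94 − 0.7222 = 0.2178.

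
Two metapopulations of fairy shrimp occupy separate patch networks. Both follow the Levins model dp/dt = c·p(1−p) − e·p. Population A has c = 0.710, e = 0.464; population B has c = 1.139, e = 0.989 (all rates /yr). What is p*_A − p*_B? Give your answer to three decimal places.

0.215

A: p*_A = 1 − 0.464/0.710 = 0.3465.
B: p*_B = 1 − 0.989/1.139 = 0.1317.
p*_A − p*_B = 0.3465 − 0.1317 = 0.2148.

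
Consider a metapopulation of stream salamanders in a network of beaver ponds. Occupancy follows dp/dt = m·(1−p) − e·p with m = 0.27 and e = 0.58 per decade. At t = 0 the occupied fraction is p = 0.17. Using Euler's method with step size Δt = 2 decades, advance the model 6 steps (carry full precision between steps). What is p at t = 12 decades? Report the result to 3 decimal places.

0.300

Update rule: p ← p + [m·(1−p) − e·p]·Δt with Δt = 2.
p: 0.17000 → 0.42100  (Δp = +0.25100)
p: 0.42100 → 0.24530  (Δp = -0.17570)
p: 0.24530 → 0.36829  (Δp = +0.12299)
p: 0.36829 → 0.28220  (Δp = -0.08609)
p: 0.28220 → 0.34246  (Δp = +0.06027)
p: 0.34246 → 0.30028  (Δp = -0.04219)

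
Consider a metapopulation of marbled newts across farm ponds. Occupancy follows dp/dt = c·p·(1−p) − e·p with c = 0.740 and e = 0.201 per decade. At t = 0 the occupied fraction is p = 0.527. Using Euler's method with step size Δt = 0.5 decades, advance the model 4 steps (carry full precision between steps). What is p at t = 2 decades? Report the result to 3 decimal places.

0.652

Update rule: p ← p + [c·p·(1−p) − e·p]·Δt with Δt = 0.5.
t = 0.5: p = 0.52700 + (+0.03927) = 0.56627
t = 1: p = 0.56627 + (+0.03397) = 0.60023
t = 1.5: p = 0.60023 + (+0.02846) = 0.62869
t = 2: p = 0.62869 + (+0.02319) = 0.65188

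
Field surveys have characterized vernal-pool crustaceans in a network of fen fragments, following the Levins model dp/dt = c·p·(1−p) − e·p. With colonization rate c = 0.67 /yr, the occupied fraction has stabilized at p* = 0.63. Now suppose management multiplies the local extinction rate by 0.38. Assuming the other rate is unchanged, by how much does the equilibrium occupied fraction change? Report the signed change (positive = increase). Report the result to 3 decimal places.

0.229

Balance c(1−p*) = e gives e = 0.67×(1 − 0.63000) = 0.24790.
New p* = 1 − e/c = 1 − 0.09420/0.67000 = 0.85940.
Δp* = 0.85940 − 0.63000 = +0.22940.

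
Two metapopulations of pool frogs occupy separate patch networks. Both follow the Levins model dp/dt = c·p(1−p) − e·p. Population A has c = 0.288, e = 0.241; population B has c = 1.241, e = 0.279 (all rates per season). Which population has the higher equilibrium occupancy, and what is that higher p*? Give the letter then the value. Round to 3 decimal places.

B, 0.775

A: p*_A = 1 − 0.241/0.288 = 0.1632.
B: p*_B = 1 − 0.279/1.241 = 0.7752.
B is higher at 0.7752.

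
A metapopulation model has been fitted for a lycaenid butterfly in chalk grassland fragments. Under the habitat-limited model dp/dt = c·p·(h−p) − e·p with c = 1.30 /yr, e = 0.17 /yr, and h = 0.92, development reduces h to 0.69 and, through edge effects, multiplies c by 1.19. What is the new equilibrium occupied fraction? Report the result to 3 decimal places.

Before: p* = h − e/c = 0.92 − 0.17/1.30 = 0.92 − 0.1308 = 0.7892.
After: c = 1.547, e = 0.17, h = 0.69; p* = 0.69 − 0.17/1.547 = 0.5801.

0.580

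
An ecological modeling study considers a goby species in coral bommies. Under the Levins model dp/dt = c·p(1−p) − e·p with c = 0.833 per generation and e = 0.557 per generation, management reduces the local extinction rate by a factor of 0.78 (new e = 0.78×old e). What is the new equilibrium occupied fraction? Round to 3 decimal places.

0.478

Before: p* = 1 − 0.557/0.833 = 0.3313.
After the change, c = 0.833, e = 0.43446, so p* = 1 − 0.43446/0.833 = 0.4784.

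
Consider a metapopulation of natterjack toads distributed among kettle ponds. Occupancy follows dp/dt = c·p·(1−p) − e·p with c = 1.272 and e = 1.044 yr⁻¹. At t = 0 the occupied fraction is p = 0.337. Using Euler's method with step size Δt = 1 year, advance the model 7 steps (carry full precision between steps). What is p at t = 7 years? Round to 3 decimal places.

Update rule: p ← p + [c·p·(1−p) − e·p]·Δt with Δt = 1.
t = 1: p = 0.33700 + (-0.06762) = 0.26938
t = 2: p = 0.26938 + (-0.03088) = 0.23849
t = 3: p = 0.23849 + (-0.01797) = 0.22052
t = 4: p = 0.22052 + (-0.01158) = 0.20894
t = 5: p = 0.20894 + (-0.00789) = 0.20105
t = 6: p = 0.20105 + (-0.00558) = 0.19547
t = 7: p = 0.19547 + (-0.00403) = 0.19144

0.191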